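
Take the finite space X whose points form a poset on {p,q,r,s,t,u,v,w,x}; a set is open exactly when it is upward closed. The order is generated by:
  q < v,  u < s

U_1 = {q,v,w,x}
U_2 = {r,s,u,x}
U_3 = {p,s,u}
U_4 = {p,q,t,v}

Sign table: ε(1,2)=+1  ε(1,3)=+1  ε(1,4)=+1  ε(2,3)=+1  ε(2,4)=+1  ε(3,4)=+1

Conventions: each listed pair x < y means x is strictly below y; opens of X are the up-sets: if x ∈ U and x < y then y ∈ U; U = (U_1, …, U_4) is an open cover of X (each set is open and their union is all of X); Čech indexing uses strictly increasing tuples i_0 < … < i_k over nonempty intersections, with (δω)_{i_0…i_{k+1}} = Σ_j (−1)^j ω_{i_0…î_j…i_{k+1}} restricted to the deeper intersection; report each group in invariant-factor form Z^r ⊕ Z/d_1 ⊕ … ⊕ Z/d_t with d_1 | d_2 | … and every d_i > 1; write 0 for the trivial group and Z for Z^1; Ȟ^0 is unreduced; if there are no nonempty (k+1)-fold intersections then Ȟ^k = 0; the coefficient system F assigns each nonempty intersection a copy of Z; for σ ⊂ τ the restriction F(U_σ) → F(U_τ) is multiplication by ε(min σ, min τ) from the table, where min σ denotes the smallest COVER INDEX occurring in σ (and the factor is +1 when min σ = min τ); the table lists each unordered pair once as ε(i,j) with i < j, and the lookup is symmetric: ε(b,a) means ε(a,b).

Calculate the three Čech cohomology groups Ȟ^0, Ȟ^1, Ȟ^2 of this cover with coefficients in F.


intersection data:
  U12={x} U14={q,v} U23={s,u} U34={p}
C dims 4,4; δ0: rk 3, SNF 1^3
Ȟ^0 = (4 − 3) − 0 = 1, so Ȟ^0 ≅ Z
Ȟ^1 = (4 − 0) − 3 = 1, so Ȟ^1 ≅ Z
Ȟ^2 = (0 − 0) − 0 = 0, so Ȟ^2 ≅ 0

Ȟ^0 = Z, Ȟ^1 = Z, Ȟ^2 = 0


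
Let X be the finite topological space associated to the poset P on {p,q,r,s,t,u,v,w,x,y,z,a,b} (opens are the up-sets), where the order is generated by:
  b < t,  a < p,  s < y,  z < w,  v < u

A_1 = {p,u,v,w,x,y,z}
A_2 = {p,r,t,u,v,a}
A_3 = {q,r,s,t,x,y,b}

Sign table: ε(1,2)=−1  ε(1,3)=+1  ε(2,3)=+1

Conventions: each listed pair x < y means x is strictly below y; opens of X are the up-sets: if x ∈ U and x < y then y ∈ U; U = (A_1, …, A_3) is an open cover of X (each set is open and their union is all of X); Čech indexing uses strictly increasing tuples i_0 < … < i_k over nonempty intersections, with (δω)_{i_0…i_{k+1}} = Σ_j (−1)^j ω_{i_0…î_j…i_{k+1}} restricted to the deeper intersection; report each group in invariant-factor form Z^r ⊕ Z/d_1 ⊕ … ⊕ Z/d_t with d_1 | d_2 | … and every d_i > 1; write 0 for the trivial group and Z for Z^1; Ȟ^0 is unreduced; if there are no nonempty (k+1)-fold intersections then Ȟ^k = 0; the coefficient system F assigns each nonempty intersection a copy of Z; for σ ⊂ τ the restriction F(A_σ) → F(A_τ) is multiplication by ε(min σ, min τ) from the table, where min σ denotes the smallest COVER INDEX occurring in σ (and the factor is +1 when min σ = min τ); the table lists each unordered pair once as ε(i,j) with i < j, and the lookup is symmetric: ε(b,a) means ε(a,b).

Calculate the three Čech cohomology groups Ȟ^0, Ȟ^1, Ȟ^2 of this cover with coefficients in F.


Ȟ^0(U;F) ≅ 0,  Ȟ^1(U;F) ≅ Z/2,  Ȟ^2(U;F) ≅ 0

intersection data:
  A12={p,u,v} A13={x,y} A23={r,t}
C dims 3,3; δ0: rk 3, SNF 1^2·2
Ȟ^0 = (3 − 3) − 0 = 0, so Ȟ^0 ≅ 0
Ȟ^1 = (3 − 0) − 3 = 0 plus torsion [2], so Ȟ^1 ≅ Z/2
Ȟ^2 = (0 − 0) − 0 = 0, so Ȟ^2 ≅ 0


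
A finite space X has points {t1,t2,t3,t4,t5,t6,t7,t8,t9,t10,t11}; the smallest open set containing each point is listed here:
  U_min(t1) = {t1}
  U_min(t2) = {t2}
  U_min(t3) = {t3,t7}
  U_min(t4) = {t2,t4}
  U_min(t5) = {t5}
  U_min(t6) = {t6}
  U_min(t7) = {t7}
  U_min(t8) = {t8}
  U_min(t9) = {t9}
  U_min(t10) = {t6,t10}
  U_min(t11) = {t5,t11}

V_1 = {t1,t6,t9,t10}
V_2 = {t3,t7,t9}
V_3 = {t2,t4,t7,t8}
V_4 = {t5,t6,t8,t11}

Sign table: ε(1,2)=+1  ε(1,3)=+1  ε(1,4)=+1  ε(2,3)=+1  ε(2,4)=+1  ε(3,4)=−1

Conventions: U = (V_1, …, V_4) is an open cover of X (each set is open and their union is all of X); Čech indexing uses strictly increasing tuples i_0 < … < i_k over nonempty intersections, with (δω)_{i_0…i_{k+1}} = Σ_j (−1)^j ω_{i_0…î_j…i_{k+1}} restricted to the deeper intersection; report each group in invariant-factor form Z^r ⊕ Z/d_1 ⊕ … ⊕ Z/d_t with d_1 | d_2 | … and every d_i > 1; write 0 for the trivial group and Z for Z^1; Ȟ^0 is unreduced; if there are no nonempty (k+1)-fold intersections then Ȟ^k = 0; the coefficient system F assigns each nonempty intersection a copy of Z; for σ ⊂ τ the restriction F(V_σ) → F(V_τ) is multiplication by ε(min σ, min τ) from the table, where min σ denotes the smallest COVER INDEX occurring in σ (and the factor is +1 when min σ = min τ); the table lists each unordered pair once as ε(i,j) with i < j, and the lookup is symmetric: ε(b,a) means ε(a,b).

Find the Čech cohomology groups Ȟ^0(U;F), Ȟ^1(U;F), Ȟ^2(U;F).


nerve simplices:
  V12={t9} V14={t6} V23={t7} V34={t8}
C dims 4,4; δ0: rk 4, SNF 1^3·2
degree 0: 4−4−0 = 0 → Ȟ^0 ≅ 0
degree 1: 4−0−4 = 0 plus torsion [2] → Ȟ^1 ≅ Z/2
degree 2: 0−0−0 = 0 → Ȟ^2 ≅ 0

Ȟ^0(U;F) ≅ 0, Ȟ^1(U;F) ≅ Z/2 and Ȟ^2(U;F) ≅ 0


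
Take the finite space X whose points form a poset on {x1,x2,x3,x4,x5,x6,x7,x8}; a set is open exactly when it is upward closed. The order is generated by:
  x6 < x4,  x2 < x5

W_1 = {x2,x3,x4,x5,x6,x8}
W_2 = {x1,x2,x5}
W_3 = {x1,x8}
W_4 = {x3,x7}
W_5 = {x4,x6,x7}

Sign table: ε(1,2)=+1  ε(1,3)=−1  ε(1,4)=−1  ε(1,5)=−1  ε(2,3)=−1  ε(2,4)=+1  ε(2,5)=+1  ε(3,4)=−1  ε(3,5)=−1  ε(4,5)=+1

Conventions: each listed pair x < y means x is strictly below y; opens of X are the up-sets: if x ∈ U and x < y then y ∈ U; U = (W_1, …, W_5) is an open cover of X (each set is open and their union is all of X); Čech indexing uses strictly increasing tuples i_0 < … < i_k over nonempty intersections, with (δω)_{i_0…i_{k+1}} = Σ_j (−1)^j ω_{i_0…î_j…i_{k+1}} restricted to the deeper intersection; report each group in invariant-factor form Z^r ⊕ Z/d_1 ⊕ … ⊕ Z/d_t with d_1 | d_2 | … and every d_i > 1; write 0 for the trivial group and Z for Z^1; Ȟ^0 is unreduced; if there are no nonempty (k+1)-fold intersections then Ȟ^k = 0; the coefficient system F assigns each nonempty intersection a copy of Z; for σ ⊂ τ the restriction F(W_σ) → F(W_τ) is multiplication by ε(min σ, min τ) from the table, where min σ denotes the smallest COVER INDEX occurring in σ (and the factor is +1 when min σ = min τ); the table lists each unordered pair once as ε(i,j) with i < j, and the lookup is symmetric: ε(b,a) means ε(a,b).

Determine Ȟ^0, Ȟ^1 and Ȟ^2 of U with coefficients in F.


Ȟ^0 = Z,  Ȟ^1 = Z^2,  Ȟ^2 = 0

intersection data:
  W12={x2,x5} W13={x8} W14={x3} W15={x4,x6} W23={x1} W45={x7}
C dims 5,6; δ0: rk 4, SNF 1^4
Ȟ^0 = (5 − 4) − 0 = 1, so Ȟ^0 ≅ Z
Ȟ^1 = (6 − 0) − 4 = 2, so Ȟ^1 ≅ Z^2
Ȟ^2 = (0 − 0) − 0 = 0, so Ȟ^2 ≅ 0


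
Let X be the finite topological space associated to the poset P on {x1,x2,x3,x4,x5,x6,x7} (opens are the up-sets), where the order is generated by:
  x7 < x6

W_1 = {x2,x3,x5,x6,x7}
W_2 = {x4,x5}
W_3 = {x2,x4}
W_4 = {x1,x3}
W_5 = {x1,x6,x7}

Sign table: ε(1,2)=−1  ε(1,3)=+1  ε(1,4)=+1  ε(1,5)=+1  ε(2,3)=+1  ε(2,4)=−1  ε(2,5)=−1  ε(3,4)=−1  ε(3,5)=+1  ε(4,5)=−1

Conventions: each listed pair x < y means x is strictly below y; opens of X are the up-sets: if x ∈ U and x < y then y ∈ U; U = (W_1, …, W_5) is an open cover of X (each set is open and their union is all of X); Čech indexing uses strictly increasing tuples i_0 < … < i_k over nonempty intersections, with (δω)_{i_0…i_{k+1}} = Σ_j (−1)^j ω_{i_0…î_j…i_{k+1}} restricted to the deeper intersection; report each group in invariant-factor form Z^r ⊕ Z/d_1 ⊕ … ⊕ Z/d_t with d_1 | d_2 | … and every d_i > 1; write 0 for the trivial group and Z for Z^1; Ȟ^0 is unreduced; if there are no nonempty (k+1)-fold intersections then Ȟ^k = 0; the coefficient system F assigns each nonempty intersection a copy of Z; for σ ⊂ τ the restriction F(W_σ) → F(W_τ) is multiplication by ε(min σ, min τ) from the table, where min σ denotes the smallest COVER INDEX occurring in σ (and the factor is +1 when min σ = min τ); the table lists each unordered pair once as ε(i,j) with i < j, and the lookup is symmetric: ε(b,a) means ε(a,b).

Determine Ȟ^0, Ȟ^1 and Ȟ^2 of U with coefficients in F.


Ȟ^0 ≅ 0, Ȟ^1 ≅ Z ⊕ Z/2 and Ȟ^2 ≅ 0

nonempty intersections:
  W12={x5} W13={x2} W14={x3} W15={x6,x7} W23={x4} W45={x1}
C dims 5,6; δ0: rk 5, SNF 1^4·2
Ȟ^0: (5−5)−0=0 ⇒ 0
Ȟ^1: (6−0)−5=1 plus torsion [2] ⇒ Z ⊕ Z/2
Ȟ^2: (0−0)−0=0 ⇒ 0


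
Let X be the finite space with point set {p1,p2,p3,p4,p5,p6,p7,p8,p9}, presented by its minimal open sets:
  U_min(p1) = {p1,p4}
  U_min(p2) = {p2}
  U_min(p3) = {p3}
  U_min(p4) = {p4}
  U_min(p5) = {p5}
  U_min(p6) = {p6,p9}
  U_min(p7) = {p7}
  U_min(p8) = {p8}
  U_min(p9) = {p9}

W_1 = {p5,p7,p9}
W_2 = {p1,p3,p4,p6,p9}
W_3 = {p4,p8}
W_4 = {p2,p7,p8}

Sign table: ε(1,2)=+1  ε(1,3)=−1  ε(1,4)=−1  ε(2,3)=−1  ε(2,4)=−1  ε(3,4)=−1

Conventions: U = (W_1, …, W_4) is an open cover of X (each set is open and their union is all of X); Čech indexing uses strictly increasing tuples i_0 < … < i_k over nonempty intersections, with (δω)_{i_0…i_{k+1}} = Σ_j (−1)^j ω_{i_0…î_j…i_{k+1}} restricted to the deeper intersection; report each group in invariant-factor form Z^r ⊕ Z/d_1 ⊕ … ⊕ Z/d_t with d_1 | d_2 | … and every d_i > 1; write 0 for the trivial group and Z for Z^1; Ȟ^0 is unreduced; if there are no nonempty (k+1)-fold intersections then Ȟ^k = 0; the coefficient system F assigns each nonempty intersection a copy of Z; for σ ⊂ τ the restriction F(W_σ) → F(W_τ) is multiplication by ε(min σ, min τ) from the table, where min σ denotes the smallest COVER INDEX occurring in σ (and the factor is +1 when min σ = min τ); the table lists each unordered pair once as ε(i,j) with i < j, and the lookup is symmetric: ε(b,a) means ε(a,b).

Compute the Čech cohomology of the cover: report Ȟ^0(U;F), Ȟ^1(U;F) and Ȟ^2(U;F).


nonempty intersections:
  W12={p9} W14={p7} W23={p4} W34={p8}
C dims 4,4; δ0: rk 4, SNF 1^3·2
Ȟ^0: (4−4)−0=0 ⇒ 0
Ȟ^1: (4−0)−4=0 plus torsion [2] ⇒ Z/2
Ȟ^2: (0−0)−0=0 ⇒ 0

Ȟ^0 ≅ 0; Ȟ^1 ≅ Z/2; Ȟ^2 ≅ 0


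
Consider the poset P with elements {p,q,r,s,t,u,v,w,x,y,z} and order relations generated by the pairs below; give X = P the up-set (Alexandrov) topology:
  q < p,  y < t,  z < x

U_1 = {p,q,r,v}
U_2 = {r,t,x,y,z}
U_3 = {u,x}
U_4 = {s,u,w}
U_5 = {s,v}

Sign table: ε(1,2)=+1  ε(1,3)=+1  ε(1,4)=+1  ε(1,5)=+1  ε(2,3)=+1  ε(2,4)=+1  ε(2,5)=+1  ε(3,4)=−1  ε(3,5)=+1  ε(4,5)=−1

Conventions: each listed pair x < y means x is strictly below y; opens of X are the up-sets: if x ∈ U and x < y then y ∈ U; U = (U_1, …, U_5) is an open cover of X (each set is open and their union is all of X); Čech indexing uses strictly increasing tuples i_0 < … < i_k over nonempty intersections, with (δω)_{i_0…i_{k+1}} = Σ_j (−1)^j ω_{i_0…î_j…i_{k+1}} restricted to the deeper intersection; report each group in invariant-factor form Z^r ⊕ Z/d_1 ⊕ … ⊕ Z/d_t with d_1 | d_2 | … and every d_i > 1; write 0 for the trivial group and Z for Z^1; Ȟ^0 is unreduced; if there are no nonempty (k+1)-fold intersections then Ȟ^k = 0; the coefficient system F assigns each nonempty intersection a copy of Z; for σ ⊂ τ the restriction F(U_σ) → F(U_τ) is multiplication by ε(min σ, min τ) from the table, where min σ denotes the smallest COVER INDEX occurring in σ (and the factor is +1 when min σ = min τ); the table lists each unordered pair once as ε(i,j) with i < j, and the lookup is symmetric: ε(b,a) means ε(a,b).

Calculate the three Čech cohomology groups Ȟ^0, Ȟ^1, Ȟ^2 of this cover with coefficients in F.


nerve of the cover:
  U12={r} U15={v} U23={x} U34={u} U45={s}
C dims 5,5; δ0: rk 4, SNF 1^4
Ȟ^0 = (5 − 4) − 0 = 1, so Ȟ^0 ≅ Z
Ȟ^1 = (5 − 0) − 4 = 1, so Ȟ^1 ≅ Z
Ȟ^2 = (0 − 0) − 0 = 0, so Ȟ^2 ≅ 0

Ȟ^0 = Z; Ȟ^1 = Z; Ȟ^2 = 0


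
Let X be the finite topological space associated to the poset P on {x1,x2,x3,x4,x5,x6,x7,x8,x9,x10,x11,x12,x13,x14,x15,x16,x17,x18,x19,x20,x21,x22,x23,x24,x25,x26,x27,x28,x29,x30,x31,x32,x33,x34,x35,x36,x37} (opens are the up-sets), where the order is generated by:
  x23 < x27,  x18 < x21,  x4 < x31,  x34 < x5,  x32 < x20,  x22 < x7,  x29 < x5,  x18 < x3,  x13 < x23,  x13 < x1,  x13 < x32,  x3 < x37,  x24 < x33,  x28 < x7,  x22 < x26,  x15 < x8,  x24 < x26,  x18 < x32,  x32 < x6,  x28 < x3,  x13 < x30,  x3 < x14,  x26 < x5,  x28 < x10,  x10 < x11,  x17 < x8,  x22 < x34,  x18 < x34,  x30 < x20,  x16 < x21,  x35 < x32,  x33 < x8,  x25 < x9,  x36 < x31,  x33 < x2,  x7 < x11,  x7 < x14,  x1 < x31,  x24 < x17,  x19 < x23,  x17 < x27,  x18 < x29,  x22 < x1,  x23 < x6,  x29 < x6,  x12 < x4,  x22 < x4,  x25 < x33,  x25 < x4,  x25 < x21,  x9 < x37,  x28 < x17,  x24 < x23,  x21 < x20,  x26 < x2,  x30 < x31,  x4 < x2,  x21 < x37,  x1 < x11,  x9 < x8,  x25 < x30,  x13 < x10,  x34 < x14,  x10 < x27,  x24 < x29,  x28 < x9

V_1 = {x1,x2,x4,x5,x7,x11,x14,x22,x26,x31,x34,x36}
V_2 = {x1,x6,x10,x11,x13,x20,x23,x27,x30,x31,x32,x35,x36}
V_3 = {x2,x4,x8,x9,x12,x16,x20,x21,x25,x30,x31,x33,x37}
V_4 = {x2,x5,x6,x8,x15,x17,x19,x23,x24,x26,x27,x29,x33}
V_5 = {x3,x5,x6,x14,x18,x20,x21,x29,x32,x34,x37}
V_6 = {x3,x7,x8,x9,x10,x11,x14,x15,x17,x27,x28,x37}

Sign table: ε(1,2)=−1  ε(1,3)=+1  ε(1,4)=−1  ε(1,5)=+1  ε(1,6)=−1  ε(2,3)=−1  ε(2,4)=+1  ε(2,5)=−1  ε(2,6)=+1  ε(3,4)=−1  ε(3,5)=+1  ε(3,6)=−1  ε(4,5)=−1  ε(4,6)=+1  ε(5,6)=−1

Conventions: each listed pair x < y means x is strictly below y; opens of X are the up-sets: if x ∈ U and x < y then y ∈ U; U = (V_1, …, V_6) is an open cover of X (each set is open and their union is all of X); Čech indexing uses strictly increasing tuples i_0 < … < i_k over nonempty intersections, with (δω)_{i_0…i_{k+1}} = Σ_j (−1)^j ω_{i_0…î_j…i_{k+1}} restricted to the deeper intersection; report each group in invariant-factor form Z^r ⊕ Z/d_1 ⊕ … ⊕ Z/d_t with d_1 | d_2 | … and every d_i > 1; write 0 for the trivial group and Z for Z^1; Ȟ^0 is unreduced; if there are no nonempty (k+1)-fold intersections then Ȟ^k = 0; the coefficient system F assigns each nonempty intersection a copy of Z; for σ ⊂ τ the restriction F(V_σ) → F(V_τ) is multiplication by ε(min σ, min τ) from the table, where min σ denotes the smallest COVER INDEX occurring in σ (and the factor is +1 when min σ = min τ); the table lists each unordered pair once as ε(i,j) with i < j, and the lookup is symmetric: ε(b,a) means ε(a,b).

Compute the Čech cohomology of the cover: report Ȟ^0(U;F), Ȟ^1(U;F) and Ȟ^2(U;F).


Ȟ^0(U;F) ≅ Z, Ȟ^1(U;F) ≅ 0, Ȟ^2(U;F) ≅ Z/2

nonempty intersections:
  V12={x1,x11,x31,x36} V13={x2,x4,x31} V14={x2,x5,x26} V15={x5,x14,x34} V16={x7,x11,x14} V23={x20,x30,x31} V24={x6,x23,x27} V25={x6,x20,x32} V26={x10,x11,x27} V34={x2,x8,x33} V35={x20,x21,x37} V36={x8,x9,x37} V45={x5,x6,x29} V46={x8,x15,x17,x27} V56={x3,x14,x37}
  V123={x31} V126={x11} V134={x2} V145={x5} V156={x14} V235={x20} V245={x6} V246={x27} V346={x8} V356={x37}
C dims 6,15,10; δ0: rk 5, SNF 1^5; δ1: rk 10, SNF 1^9·2
Ȟ^0: (6−5)−0=1 ⇒ Z
Ȟ^1: (15−10)−5=0 ⇒ 0
Ȟ^2: (10−0)−10=0 plus torsion [2] ⇒ Z/2


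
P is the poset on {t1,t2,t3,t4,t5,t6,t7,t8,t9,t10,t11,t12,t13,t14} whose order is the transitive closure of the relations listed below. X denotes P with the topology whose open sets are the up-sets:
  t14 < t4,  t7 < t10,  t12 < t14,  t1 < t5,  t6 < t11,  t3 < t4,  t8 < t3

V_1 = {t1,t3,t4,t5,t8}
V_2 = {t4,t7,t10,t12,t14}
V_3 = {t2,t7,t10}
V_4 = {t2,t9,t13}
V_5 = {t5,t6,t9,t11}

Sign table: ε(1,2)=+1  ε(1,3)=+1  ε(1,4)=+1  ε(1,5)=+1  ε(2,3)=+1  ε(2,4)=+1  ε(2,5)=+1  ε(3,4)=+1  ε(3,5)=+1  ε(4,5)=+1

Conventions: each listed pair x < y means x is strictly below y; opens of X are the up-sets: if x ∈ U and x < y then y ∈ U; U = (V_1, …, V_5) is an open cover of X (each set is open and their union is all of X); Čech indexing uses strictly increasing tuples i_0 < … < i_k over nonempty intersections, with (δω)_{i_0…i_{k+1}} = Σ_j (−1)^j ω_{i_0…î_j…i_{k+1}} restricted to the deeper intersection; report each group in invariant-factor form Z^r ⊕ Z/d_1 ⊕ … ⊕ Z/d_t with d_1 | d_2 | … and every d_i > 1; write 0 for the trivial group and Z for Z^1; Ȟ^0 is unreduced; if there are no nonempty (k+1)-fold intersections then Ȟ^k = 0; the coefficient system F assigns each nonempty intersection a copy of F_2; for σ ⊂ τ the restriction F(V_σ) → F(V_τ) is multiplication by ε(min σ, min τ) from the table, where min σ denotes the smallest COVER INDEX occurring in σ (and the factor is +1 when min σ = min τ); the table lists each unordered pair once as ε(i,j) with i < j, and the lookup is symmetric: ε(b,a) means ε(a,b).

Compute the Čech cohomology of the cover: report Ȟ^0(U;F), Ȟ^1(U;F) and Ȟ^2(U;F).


nonempty intersections:
  V12={t4} V15={t5} V23={t7,t10} V34={t2} V45={t9}
C dims 5,5; δ0: rk_F2 4
Ȟ^0: (5−4)−0=1 ⇒ Z/2
Ȟ^1: (5−0)−4=1 ⇒ Z/2
Ȟ^2: (0−0)−0=0 ⇒ 0

Ȟ^0 ≅ Z/2,  Ȟ^1 ≅ Z/2,  Ȟ^2 ≅ 0


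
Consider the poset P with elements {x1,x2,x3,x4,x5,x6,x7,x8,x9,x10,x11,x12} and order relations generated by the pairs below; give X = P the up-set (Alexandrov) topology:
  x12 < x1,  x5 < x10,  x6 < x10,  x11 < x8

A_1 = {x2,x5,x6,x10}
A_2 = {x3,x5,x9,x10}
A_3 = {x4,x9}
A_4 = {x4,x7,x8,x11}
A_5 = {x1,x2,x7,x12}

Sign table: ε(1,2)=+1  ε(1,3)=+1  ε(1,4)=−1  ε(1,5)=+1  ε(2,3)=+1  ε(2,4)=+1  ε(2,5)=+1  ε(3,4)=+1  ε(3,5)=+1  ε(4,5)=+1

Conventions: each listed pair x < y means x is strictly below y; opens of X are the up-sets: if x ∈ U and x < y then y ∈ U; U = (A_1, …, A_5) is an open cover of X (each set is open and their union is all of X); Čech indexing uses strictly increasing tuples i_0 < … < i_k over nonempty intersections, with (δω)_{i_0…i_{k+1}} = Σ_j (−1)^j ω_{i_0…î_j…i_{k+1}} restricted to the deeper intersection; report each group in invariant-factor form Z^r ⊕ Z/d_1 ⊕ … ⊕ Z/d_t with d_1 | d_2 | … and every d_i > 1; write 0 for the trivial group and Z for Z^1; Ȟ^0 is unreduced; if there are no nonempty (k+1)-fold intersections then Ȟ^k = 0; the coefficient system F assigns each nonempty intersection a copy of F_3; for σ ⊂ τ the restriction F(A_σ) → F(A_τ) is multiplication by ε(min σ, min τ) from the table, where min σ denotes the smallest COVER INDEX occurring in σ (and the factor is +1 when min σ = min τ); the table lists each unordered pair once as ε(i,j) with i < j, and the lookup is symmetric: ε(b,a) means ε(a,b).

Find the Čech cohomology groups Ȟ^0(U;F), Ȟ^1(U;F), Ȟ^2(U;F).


Ȟ^0 ≅ Z/3,  Ȟ^1 ≅ Z/3,  Ȟ^2 ≅ 0

nonempty intersections:
  A12={x5,x10} A15={x2} A23={x9} A34={x4} A45={x7}
C dims 5,5; δ0: rk_F3 4
Ȟ^0: (5−4)−0=1 ⇒ Z/3
Ȟ^1: (5−0)−4=1 ⇒ Z/3
Ȟ^2: (0−0)−0=0 ⇒ 0


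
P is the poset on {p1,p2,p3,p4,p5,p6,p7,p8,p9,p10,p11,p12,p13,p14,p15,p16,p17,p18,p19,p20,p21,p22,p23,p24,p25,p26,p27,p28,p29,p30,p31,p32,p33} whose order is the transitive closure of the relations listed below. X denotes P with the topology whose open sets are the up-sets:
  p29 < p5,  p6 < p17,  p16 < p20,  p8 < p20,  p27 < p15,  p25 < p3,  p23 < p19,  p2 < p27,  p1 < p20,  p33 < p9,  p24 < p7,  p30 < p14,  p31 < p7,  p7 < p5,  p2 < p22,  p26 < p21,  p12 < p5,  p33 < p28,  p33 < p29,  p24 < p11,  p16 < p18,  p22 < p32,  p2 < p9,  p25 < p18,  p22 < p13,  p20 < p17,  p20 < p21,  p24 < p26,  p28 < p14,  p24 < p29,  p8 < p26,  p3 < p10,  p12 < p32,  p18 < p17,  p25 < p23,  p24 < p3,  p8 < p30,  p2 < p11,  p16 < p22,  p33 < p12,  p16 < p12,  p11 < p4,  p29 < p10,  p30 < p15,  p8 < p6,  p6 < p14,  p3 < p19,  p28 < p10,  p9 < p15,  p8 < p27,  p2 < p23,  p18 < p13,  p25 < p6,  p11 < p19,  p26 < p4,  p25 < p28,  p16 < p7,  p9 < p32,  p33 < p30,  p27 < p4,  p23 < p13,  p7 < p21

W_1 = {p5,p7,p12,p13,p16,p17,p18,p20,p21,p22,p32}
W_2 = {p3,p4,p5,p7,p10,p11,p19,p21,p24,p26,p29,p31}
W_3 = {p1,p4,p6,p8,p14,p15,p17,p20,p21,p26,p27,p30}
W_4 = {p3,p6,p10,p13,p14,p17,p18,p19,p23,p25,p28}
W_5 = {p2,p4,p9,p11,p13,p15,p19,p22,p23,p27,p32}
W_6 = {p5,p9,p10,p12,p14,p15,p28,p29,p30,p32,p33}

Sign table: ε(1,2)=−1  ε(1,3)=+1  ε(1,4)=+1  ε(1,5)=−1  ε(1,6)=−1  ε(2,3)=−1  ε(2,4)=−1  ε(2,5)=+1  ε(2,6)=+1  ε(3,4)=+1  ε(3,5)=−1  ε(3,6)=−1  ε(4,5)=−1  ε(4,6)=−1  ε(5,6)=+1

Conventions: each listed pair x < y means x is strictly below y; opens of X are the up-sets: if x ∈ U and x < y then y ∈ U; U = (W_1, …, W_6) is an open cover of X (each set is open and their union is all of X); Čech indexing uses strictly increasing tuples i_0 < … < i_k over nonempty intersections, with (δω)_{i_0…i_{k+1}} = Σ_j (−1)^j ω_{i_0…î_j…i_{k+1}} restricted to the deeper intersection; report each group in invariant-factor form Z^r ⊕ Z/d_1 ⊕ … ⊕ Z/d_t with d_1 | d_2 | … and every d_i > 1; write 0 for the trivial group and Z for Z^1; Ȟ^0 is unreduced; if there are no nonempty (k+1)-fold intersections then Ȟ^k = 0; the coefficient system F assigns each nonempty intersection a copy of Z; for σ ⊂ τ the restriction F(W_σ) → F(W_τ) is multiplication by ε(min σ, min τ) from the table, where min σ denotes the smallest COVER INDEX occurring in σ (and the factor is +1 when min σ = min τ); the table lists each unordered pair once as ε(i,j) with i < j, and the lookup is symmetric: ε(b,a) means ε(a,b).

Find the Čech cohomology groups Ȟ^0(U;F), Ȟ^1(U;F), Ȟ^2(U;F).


nonempty intersections:
  W12={p5,p7,p21} W13={p17,p20,p21} W14={p13,p17,p18} W15={p13,p22,p32} W16={p5,p12,p32} W23={p4,p21,p26} W24={p3,p10,p19} W25={p4,p11,p19} W26={p5,p10,p29} W34={p6,p14,p17} W35={p4,p15,p27} W36={p14,p15,p30} W45={p13,p19,p23} W46={p10,p14,p28} W56={p9,p15,p32}
  W123={p21} W126={p5} W134={p17} W145={p13} W156={p32} W235={p4} W245={p19} W246={p10} W346={p14} W356={p15}
C dims 6,15,10; δ0: rk 5, SNF 1^5; δ1: rk 10, SNF 1^9·2
Ȟ^0: (6−5)−0=1 ⇒ Z
Ȟ^1: (15−10)−5=0 ⇒ 0
Ȟ^2: (10−0)−10=0 plus torsion [2] ⇒ Z/2

Ȟ^0 ≅ Z; Ȟ^1 ≅ 0; Ȟ^2 ≅ Z/2


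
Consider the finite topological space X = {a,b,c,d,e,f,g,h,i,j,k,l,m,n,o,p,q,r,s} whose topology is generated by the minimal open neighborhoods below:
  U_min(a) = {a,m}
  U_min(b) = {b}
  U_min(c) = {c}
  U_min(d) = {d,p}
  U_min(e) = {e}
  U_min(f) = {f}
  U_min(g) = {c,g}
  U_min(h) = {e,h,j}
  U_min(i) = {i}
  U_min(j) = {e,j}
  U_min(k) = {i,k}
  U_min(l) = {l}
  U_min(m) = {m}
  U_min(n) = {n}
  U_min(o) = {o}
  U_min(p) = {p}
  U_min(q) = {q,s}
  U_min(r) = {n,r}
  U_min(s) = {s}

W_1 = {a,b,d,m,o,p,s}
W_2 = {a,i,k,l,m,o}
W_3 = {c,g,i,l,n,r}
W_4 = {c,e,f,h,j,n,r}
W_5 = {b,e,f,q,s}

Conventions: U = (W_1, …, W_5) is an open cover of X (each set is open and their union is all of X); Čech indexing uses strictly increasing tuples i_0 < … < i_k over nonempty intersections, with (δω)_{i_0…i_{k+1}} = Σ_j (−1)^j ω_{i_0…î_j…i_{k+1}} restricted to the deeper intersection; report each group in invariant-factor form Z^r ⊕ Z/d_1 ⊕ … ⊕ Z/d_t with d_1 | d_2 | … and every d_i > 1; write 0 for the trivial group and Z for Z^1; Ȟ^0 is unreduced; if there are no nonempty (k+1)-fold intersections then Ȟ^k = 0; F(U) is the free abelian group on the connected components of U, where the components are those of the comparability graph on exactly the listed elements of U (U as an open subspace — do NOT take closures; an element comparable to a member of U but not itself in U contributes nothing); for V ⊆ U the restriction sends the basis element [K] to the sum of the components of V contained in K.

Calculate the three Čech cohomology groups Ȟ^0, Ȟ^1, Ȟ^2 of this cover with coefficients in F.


Ȟ^0 = Z^11, Ȟ^1 = 0, Ȟ^2 = 0

nerve of the cover:
  W12={a,m,o} W15={b,s} W23={i,l} W34={c,n,r} W45={e,f}
components per intersection:
  W1: {a,m} {b} {d,p} {o} {s}
  W2: {a,m} {i,k} {l} {o}
  W3: {c,g} {i} {l} {n,r}
  W4: {c} {e,h,j} {f} {n,r}
  W5: {b} {e} {f} {q,s}
  W12: {a,m} {o}
  W15: {b} {s}
  W23: {i} {l}
  W34: {c} {n,r}
  W45: {e} {f}
C dims 21,10; δ0: rk 10, SNF 1^10
Ȟ^0 = (21 − 10) − 0 = 11, so Ȟ^0 ≅ Z^11
Ȟ^1 = (10 − 0) − 10 = 0, so Ȟ^1 ≅ 0
Ȟ^2 = (0 − 0) − 0 = 0, so Ȟ^2 ≅ 0


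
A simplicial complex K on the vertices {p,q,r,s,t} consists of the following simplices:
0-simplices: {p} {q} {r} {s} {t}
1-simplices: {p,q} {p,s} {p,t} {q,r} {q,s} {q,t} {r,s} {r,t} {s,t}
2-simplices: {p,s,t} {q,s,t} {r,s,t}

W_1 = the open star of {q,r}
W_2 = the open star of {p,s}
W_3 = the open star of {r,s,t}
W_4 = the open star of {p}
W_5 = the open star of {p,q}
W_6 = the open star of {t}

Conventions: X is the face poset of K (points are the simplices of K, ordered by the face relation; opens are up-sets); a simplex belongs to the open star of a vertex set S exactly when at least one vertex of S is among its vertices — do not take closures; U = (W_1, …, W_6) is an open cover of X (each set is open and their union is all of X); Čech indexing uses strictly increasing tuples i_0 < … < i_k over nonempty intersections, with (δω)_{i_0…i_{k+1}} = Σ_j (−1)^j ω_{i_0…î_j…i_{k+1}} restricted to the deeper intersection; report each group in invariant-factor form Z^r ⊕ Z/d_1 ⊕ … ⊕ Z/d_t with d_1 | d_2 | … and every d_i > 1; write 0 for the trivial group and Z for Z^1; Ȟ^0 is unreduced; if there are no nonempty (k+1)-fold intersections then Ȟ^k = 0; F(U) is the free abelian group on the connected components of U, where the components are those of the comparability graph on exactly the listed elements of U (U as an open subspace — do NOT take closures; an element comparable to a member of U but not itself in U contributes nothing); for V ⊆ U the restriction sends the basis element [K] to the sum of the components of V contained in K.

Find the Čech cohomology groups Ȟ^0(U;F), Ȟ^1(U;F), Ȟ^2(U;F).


nerve of the cover:
  W1={{q},{r},{p,q},{q,r},{q,s},{q,t},{r,s},{r,t},{q,s,t},{r,s,t}} W2={{p},{s},{p,q},{p,s},{p,t},{q,s},{r,s},{s,t},{p,s,t},{q,s,t},{r,s,t}} W3={{r},{s},{t},{p,s},{p,t},{q,r},{q,s},{q,t},{r,s},{r,t},{s,t},{p,s,t},{q,s,t},{r,s,t}} W4={{p},{p,q},{p,s},{p,t},{p,s,t}} W5={{p},{q},{p,q},{p,s},{p,t},{q,r},{q,s},{q,t},{p,s,t},{q,s,t}} W6={{t},{p,t},{q,t},{r,t},{s,t},{p,s,t},{q,s,t},{r,s,t}}
  W12={{p,q},{q,s},{r,s},{q,s,t},{r,s,t}} W13={{r},{q,r},{q,s},{q,t},{r,s},{r,t},{q,s,t},{r,s,t}} W14={{p,q}} W15={{q},{p,q},{q,r},{q,s},{q,t},{q,s,t}} W16={{q,t},{r,t},{q,s,t},{r,s,t}} W23={{s},{p,s},{p,t},{q,s},{r,s},{s,t},{p,s,t},{q,s,t},{r,s,t}} W24={{p},{p,q},{p,s},{p,t},{p,s,t}} W25={{p},{p,q},{p,s},{p,t},{q,s},{p,s,t},{q,s,t}} W26={{p,t},{s,t},{p,s,t},{q,s,t},{r,s,t}} W34={{p,s},{p,t},{p,s,t}} W35={{p,s},{p,t},{q,r},{q,s},{q,t},{p,s,t},{q,s,t}} W36={{t},{p,t},{q,t},{r,t},{s,t},{p,s,t},{q,s,t},{r,s,t}} W45={{p},{p,q},{p,s},{p,t},{p,s,t}} W46={{p,t},{p,s,t}} W56={{p,t},{q,t},{p,s,t},{q,s,t}}
  W123={{q,s},{r,s},{q,s,t},{r,s,t}} W124={{p,q}} W125={{p,q},{q,s},{q,s,t}} W126={{q,s,t},{r,s,t}} W135={{q,r},{q,s},{q,t},{q,s,t}} W136={{q,t},{r,t},{q,s,t},{r,s,t}} W145={{p,q}} W156={{q,t},{q,s,t}} W234={{p,s},{p,t},{p,s,t}} W235={{p,s},{p,t},{q,s},{p,s,t},{q,s,t}} W236={{p,t},{s,t},{p,s,t},{q,s,t},{r,s,t}} W245={{p},{p,q},{p,s},{p,t},{p,s,t}} W246={{p,t},{p,s,t}} W256={{p,t},{p,s,t},{q,s,t}} W345={{p,s},{p,t},{p,s,t}} W346={{p,t},{p,s,t}} W356={{p,t},{q,t},{p,s,t},{q,s,t}} W456={{p,t},{p,s,t}}
  W1235={{q,s},{q,s,t}} W1236={{q,s,t},{r,s,t}} W1245={{p,q}} W1256={{q,s,t}} W1356={{q,t},{q,s,t}} W2345={{p,s},{p,t},{p,s,t}} W2346={{p,t},{p,s,t}} W2356={{p,t},{p,s,t},{q,s,t}} W2456={{p,t},{p,s,t}} W3456={{p,t},{p,s,t}}
  W12356={{q,s,t}} W23456={{p,t},{p,s,t}}
components per intersection:
  W1: {{q},{r},{p,q},{q,r},{q,s},{q,t},{r,s},{r,t},{q,s,t},{r,s,t}}
  W2: {{p},{s},{p,q},{p,s},{p,t},{q,s},{r,s},{s,t},{p,s,t},{q,s,t},{r,s,t}}
  W3: {{r},{s},{t},{p,s},{p,t},{q,r},{q,s},{q,t},{r,s},{r,t},{s,t},{p,s,t},{q,s,t},{r,s,t}}
  W4: {{p},{p,q},{p,s},{p,t},{p,s,t}}
  W5: {{p},{q},{p,q},{p,s},{p,t},{q,r},{q,s},{q,t},{p,s,t},{q,s,t}}
  W6: {{t},{p,t},{q,t},{r,t},{s,t},{p,s,t},{q,s,t},{r,s,t}}
  W12: {{p,q}} {{q,s},{q,s,t}} {{r,s},{r,s,t}}
  W13: {{r},{q,r},{r,s},{r,t},{r,s,t}} {{q,s},{q,t},{q,s,t}}
  W14: {{p,q}}
  W15: {{q},{p,q},{q,r},{q,s},{q,t},{q,s,t}}
  W16: {{q,t},{q,s,t}} {{r,t},{r,s,t}}
  W23: {{s},{p,s},{p,t},{q,s},{r,s},{s,t},{p,s,t},{q,s,t},{r,s,t}}
  W24: {{p},{p,q},{p,s},{p,t},{p,s,t}}
  W25: {{p},{p,q},{p,s},{p,t},{p,s,t}} {{q,s},{q,s,t}}
  W26: {{p,t},{s,t},{p,s,t},{q,s,t},{r,s,t}}
  W34: {{p,s},{p,t},{p,s,t}}
  W35: {{p,s},{p,t},{p,s,t}} {{q,r}} {{q,s},{q,t},{q,s,t}}
  W36: {{t},{p,t},{q,t},{r,t},{s,t},{p,s,t},{q,s,t},{r,s,t}}
  W45: {{p},{p,q},{p,s},{p,t},{p,s,t}}
  W46: {{p,t},{p,s,t}}
  W56: {{p,t},{p,s,t}} {{q,t},{q,s,t}}
  W123: {{q,s},{q,s,t}} {{r,s},{r,s,t}}
  W124: {{p,q}}
  W125: {{p,q}} {{q,s},{q,s,t}}
  W126: {{q,s,t}} {{r,s,t}}
  W135: {{q,r}} {{q,s},{q,t},{q,s,t}}
  W136: {{q,t},{q,s,t}} {{r,t},{r,s,t}}
  W145: {{p,q}}
  W156: {{q,t},{q,s,t}}
  W234: {{p,s},{p,t},{p,s,t}}
  W235: {{p,s},{p,t},{p,s,t}} {{q,s},{q,s,t}}
  W236: {{p,t},{s,t},{p,s,t},{q,s,t},{r,s,t}}
  W245: {{p},{p,q},{p,s},{p,t},{p,s,t}}
  W246: {{p,t},{p,s,t}}
  W256: {{p,t},{p,s,t}} {{q,s,t}}
  W345: {{p,s},{p,t},{p,s,t}}
  W346: {{p,t},{p,s,t}}
  W356: {{p,t},{p,s,t}} {{q,t},{q,s,t}}
  W456: {{p,t},{p,s,t}}
  W1235: {{q,s},{q,s,t}}
  W1236: {{q,s,t}} {{r,s,t}}
  W1245: {{p,q}}
  W1256: {{q,s,t}}
  W1356: {{q,t},{q,s,t}}
  W2345: {{p,s},{p,t},{p,s,t}}
  W2346: {{p,t},{p,s,t}}
  W2356: {{p,t},{p,s,t}} {{q,s,t}}
  W2456: {{p,t},{p,s,t}}
  W3456: {{p,t},{p,s,t}}
  W12356: {{q,s,t}}
  W23456: {{p,t},{p,s,t}}
C dims 6,23,26,12; δ0: rk 5, SNF 1^5; δ1: rk 16, SNF 1^16; δ2: rk 10, SNF 1^10
Ȟ^0 = (6 − 5) − 0 = 1, so Ȟ^0 ≅ Z
Ȟ^1 = (23 − 16) − 5 = 2, so Ȟ^1 ≅ Z^2
Ȟ^2 = (26 − 10) − 16 = 0, so Ȟ^2 ≅ 0

Ȟ^0 = Z; Ȟ^1 = Z^2; Ȟ^2 = 0


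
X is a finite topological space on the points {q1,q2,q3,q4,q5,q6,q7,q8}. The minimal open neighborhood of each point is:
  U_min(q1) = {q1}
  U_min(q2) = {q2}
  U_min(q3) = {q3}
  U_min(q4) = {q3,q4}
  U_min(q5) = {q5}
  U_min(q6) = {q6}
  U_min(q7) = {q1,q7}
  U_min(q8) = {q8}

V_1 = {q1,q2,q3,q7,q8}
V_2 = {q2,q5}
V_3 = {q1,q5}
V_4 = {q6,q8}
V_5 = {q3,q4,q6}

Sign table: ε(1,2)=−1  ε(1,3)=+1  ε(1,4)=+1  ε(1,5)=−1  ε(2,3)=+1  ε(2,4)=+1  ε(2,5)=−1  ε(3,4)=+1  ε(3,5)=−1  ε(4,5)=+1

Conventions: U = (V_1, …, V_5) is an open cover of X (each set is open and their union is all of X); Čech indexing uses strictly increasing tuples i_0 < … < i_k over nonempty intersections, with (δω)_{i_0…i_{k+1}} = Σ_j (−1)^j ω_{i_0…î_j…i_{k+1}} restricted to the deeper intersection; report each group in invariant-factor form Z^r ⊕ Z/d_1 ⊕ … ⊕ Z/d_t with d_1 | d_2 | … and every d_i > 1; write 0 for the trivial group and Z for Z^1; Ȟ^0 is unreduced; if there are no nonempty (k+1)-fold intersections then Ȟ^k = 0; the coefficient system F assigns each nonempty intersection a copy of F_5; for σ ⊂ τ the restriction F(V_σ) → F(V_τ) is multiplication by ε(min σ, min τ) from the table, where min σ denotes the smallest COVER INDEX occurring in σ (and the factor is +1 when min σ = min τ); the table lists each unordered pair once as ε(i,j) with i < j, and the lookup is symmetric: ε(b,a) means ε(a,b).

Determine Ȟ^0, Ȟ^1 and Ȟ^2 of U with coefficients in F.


Ȟ^0 = 0; Ȟ^1 = Z/5; Ȟ^2 = 0

nonempty overlaps:
  V12={q2} V13={q1} V14={q8} V15={q3} V23={q5} V45={q6}
C dims 5,6; δ0: rk_F5 5
degree 0: 5−5−0 = 0 → Ȟ^0 ≅ 0
degree 1: 6−0−5 = 1 → Ȟ^1 ≅ Z/5
degree 2: 0−0−0 = 0 → Ȟ^2 ≅ 0


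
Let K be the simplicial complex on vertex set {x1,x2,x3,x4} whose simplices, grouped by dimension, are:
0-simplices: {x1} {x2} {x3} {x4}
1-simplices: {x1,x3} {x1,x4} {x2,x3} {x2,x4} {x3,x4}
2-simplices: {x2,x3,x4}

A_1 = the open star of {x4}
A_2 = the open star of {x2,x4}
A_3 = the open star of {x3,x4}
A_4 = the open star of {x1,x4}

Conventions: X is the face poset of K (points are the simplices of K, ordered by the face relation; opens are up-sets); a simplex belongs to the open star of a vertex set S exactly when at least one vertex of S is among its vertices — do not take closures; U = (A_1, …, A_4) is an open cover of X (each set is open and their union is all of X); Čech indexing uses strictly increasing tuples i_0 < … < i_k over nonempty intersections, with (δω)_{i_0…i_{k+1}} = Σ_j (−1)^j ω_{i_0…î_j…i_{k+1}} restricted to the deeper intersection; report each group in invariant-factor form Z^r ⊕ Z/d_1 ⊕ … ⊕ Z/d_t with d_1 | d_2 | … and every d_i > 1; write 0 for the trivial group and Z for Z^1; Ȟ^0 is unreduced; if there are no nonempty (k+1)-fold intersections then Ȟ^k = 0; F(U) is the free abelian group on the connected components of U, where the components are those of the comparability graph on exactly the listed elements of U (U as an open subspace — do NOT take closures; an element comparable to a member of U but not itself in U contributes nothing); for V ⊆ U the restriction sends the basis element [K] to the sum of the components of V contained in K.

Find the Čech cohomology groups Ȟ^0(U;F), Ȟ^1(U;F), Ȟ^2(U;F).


Ȟ^0 = Z,  Ȟ^1 = Z,  Ȟ^2 = 0

nonempty overlaps:
  A1={{x4},{x1,x4},{x2,x4},{x3,x4},{x2,x3,x4}} A2={{x2},{x4},{x1,x4},{x2,x3},{x2,x4},{x3,x4},{x2,x3,x4}} A3={{x3},{x4},{x1,x3},{x1,x4},{x2,x3},{x2,x4},{x3,x4},{x2,x3,x4}} A4={{x1},{x4},{x1,x3},{x1,x4},{x2,x4},{x3,x4},{x2,x3,x4}}
  A12={{x4},{x1,x4},{x2,x4},{x3,x4},{x2,x3,x4}} A13={{x4},{x1,x4},{x2,x4},{x3,x4},{x2,x3,x4}} A14={{x4},{x1,x4},{x2,x4},{x3,x4},{x2,x3,x4}} A23={{x4},{x1,x4},{x2,x3},{x2,x4},{x3,x4},{x2,x3,x4}} A24={{x4},{x1,x4},{x2,x4},{x3,x4},{x2,x3,x4}} A34={{x4},{x1,x3},{x1,x4},{x2,x4},{x3,x4},{x2,x3,x4}}
  A123={{x4},{x1,x4},{x2,x4},{x3,x4},{x2,x3,x4}} A124={{x4},{x1,x4},{x2,x4},{x3,x4},{x2,x3,x4}} A134={{x4},{x1,x4},{x2,x4},{x3,x4},{x2,x3,x4}} A234={{x4},{x1,x4},{x2,x4},{x3,x4},{x2,x3,x4}}
  A1234={{x4},{x1,x4},{x2,x4},{x3,x4},{x2,x3,x4}}
components per intersection:
  A1: {{x4},{x1,x4},{x2,x4},{x3,x4},{x2,x3,x4}}
  A2: {{x2},{x4},{x1,x4},{x2,x3},{x2,x4},{x3,x4},{x2,x3,x4}}
  A3: {{x3},{x4},{x1,x3},{x1,x4},{x2,x3},{x2,x4},{x3,x4},{x2,x3,x4}}
  A4: {{x1},{x4},{x1,x3},{x1,x4},{x2,x4},{x3,x4},{x2,x3,x4}}
  A12: {{x4},{x1,x4},{x2,x4},{x3,x4},{x2,x3,x4}}
  A13: {{x4},{x1,x4},{x2,x4},{x3,x4},{x2,x3,x4}}
  A14: {{x4},{x1,x4},{x2,x4},{x3,x4},{x2,x3,x4}}
  A23: {{x4},{x1,x4},{x2,x3},{x2,x4},{x3,x4},{x2,x3,x4}}
  A24: {{x4},{x1,x4},{x2,x4},{x3,x4},{x2,x3,x4}}
  A34: {{x4},{x1,x4},{x2,x4},{x3,x4},{x2,x3,x4}} {{x1,x3}}
  A123: {{x4},{x1,x4},{x2,x4},{x3,x4},{x2,x3,x4}}
  A124: {{x4},{x1,x4},{x2,x4},{x3,x4},{x2,x3,x4}}
  A134: {{x4},{x1,x4},{x2,x4},{x3,x4},{x2,x3,x4}}
  A234: {{x4},{x1,x4},{x2,x4},{x3,x4},{x2,x3,x4}}
  A1234: {{x4},{x1,x4},{x2,x4},{x3,x4},{x2,x3,x4}}
C dims 4,7,4,1; δ0: rk 3, SNF 1^3; δ1: rk 3, SNF 1^3; δ2: rk 1, SNF 1^1
degree 0: 4−3−0 = 1 → Ȟ^0 ≅ Z
degree 1: 7−3−3 = 1 → Ȟ^1 ≅ Z
degree 2: 4−1−3 = 0 → Ȟ^2 ≅ 0


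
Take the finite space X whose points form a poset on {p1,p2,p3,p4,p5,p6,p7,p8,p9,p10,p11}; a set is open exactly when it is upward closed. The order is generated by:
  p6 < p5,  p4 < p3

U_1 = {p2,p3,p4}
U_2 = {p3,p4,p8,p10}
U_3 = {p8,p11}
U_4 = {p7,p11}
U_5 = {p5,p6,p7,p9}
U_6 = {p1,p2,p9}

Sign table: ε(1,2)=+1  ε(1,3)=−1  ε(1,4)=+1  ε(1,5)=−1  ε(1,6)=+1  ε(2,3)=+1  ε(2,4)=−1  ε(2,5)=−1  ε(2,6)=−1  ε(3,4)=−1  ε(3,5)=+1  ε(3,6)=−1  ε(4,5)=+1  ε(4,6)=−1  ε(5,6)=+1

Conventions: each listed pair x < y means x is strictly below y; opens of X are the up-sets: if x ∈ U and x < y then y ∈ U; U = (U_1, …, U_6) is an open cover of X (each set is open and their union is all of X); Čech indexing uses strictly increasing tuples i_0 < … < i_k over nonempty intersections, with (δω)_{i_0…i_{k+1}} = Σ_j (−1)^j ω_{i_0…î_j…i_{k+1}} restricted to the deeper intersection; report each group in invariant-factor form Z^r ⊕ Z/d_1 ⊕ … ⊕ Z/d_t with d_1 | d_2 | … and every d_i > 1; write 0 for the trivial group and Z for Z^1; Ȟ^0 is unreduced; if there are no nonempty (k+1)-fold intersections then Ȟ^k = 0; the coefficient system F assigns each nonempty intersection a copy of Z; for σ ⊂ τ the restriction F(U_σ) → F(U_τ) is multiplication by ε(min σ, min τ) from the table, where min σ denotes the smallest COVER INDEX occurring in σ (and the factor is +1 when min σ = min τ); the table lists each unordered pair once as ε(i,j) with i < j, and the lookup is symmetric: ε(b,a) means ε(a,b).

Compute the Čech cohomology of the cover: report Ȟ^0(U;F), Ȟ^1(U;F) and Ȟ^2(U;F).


Ȟ^0 ≅ 0,  Ȟ^1 ≅ Z/2,  Ȟ^2 ≅ 0

nerve of the cover:
  U12={p3,p4} U16={p2} U23={p8} U34={p11} U45={p7} U56={p9}
C dims 6,6; δ0: rk 6, SNF 1^5·2
Ȟ^0 = (6 − 6) − 0 = 0, so Ȟ^0 ≅ 0
Ȟ^1 = (6 − 0) − 6 = 0 plus torsion [2], so Ȟ^1 ≅ Z/2
Ȟ^2 = (0 − 0) − 0 = 0, so Ȟ^2 ≅ 0


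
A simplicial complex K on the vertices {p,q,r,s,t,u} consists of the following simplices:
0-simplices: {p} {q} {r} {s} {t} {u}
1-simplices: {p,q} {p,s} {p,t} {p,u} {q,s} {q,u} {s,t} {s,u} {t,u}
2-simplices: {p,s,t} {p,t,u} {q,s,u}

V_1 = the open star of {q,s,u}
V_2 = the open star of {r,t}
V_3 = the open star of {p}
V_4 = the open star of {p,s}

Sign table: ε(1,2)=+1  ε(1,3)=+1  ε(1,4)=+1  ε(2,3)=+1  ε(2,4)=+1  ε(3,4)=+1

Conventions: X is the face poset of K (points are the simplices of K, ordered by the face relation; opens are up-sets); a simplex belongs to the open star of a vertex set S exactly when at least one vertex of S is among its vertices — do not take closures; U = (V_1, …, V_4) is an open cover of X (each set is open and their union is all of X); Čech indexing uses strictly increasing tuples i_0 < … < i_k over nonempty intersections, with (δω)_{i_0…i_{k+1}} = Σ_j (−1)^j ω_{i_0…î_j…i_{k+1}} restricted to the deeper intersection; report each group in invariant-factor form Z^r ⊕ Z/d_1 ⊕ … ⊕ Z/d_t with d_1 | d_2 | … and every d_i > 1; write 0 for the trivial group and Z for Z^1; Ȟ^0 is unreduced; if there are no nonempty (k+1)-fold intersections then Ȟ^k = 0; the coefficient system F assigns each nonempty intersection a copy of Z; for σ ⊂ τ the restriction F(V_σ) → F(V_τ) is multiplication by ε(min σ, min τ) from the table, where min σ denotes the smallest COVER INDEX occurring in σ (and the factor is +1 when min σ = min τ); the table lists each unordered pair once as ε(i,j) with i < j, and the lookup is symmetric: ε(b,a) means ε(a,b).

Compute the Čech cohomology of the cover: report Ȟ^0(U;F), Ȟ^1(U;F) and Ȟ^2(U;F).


Ȟ^0 = Z, Ȟ^1 = 0, Ȟ^2 = 0

intersection data:
  V1={{q},{s},{u},{p,q},{p,s},{p,u},{q,s},{q,u},{s,t},{s,u},{t,u},{p,s,t},{p,t,u},{q,s,u}} V2={{r},{t},{p,t},{s,t},{t,u},{p,s,t},{p,t,u}} V3={{p},{p,q},{p,s},{p,t},{p,u},{p,s,t},{p,t,u}} V4={{p},{s},{p,q},{p,s},{p,t},{p,u},{q,s},{s,t},{s,u},{p,s,t},{p,t,u},{q,s,u}}
  V12={{s,t},{t,u},{p,s,t},{p,t,u}} V13={{p,q},{p,s},{p,u},{p,s,t},{p,t,u}} V14={{s},{p,q},{p,s},{p,u},{q,s},{s,t},{s,u},{p,s,t},{p,t,u},{q,s,u}} V23={{p,t},{p,s,t},{p,t,u}} V24={{p,t},{s,t},{p,s,t},{p,t,u}} V34={{p},{p,q},{p,s},{p,t},{p,u},{p,s,t},{p,t,u}}
  V123={{p,s,t},{p,t,u}} V124={{s,t},{p,s,t},{p,t,u}} V134={{p,q},{p,s},{p,u},{p,s,t},{p,t,u}} V234={{p,t},{p,s,t},{p,t,u}}
  V1234={{p,s,t},{p,t,u}}
C dims 4,6,4,1; δ0: rk 3, SNF 1^3; δ1: rk 3, SNF 1^3; δ2: rk 1, SNF 1^1
Ȟ^0 = (4 − 3) − 0 = 1, so Ȟ^0 ≅ Z
Ȟ^1 = (6 − 3) − 3 = 0, so Ȟ^1 ≅ 0
Ȟ^2 = (4 − 1) − 3 = 0, so Ȟ^2 ≅ 0


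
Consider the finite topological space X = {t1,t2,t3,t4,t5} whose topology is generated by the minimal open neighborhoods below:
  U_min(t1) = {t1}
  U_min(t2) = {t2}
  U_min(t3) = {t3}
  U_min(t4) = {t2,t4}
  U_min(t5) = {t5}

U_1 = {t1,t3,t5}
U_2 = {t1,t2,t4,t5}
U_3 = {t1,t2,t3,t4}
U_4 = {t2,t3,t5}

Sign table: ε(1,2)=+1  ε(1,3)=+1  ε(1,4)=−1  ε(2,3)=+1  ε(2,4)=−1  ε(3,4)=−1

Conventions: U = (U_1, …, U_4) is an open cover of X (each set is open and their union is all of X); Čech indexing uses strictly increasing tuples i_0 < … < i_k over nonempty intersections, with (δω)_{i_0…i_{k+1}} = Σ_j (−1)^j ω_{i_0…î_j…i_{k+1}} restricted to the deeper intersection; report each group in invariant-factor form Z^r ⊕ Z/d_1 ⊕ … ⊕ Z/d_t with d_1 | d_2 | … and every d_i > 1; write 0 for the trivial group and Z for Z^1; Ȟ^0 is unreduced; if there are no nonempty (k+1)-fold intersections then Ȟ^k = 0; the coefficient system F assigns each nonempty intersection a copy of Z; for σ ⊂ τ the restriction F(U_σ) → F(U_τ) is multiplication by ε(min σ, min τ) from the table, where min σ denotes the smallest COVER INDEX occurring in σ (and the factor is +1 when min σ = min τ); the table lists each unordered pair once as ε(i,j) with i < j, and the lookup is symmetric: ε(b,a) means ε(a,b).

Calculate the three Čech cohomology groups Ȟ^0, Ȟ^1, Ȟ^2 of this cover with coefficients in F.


Ȟ^0 = Z, Ȟ^1 = 0 and Ȟ^2 = Z

nerve simplices:
  U12={t1,t5} U13={t1,t3} U14={t3,t5} U23={t1,t2,t4} U24={t2,t5} U34={t2,t3}
  U123={t1} U124={t5} U134={t3} U234={t2}
C dims 4,6,4; δ0: rk 3, SNF 1^3; δ1: rk 3, SNF 1^3
degree 0: 4−3−0 = 1 → Ȟ^0 ≅ Z
degree 1: 6−3−3 = 0 → Ȟ^1 ≅ 0
degree 2: 4−0−3 = 1 → Ȟ^2 ≅ Z
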